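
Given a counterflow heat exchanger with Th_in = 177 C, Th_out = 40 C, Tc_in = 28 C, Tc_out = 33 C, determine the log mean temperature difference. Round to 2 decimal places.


dT1 = Th_in - Tc_out = 177 - 33 = 144
dT2 = Th_out - Tc_in = 40 - 28 = 12
LMTD = (dT1 - dT2) / ln(dT1/dT2)
LMTD = (144 - 12) / ln(144/12)
LMTD = 53.12 K


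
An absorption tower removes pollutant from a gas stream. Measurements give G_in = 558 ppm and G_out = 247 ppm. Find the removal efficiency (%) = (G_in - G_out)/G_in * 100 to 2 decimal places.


Efficiency = (G_in - G_out) / G_in * 100%
Efficiency = (558 - 247) / 558 * 100
Efficiency = 311 / 558 * 100
Efficiency = 55.73%


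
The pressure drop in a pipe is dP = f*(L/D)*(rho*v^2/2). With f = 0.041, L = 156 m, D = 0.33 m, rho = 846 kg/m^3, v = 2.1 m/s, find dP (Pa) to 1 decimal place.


dP = f * (L/D) * (rho*v^2/2)
dP = 0.041 * (156/0.33) * (846*2.1^2/2)
L/D = 472.72727273
rho*v^2/2 = 846*4.41/2 = 1865.43
dP = 0.041 * 472.72727273 * 1865.43
dP = 36155.4 Pa


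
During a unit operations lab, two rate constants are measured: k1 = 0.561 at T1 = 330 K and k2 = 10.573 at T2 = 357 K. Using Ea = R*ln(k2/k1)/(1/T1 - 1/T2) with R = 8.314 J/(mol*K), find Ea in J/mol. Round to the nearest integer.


Ea = R * ln(k2/k1) / (1/T1 - 1/T2)
ln(k2/k1) = ln(10.573/0.561) = 2.936338
1/T1 - 1/T2 = 1/330 - 1/357 = 0.000229182582
Ea = 8.314 * 2.936338 / 0.000229182582
Ea = 106521 J/mol


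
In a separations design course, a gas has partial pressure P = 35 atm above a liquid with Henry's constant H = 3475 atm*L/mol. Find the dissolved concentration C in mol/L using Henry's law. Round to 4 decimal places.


C = P / H
C = 35 / 3475
C = 0.0101 mol/L


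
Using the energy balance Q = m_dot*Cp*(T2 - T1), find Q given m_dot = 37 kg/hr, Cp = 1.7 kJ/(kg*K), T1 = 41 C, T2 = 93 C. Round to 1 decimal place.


Q = m_dot * Cp * (T2 - T1)
Q = 37 * 1.7 * (93 - 41)
Q = 37 * 1.7 * 52
Q = 3270.8 kJ/hr


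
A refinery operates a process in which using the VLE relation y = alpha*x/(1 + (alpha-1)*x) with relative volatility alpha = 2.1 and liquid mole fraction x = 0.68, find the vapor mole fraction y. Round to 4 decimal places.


y = alpha*x / (1 + (alpha-1)*x)
y = 2.1*0.68 / (1 + (2.1-1)*0.68)
y = 1.428 / (1 + 0.748)
y = 1.428 / 1.748
y = 0.8169


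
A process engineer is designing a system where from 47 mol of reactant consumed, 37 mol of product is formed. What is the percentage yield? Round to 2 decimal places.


Yield = (moles product / moles consumed) * 100%
Yield = (37 / 47) * 100
Yield = 0.7872 * 100
Yield = 78.72%


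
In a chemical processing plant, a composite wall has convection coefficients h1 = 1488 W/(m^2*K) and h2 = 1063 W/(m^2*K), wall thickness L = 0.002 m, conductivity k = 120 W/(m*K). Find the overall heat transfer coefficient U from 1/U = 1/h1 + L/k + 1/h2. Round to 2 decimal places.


1/U = 1/h1 + L/k + 1/h2
1/U = 1/1488 + 0.002/120 + 1/1063
1/U = 0.000672043 + 1.66667e-05 + 0.0009407338
1/U = 0.0016294435
U = 613.71 W/(m^2*K)


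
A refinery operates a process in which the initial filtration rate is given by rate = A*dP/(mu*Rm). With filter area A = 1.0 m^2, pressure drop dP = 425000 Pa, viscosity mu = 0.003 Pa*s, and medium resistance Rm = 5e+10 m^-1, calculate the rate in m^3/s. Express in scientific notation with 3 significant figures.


rate = A * dP / (mu * Rm)
rate = 1.0 * 425000 / (0.003 * 5e+10)
rate = 425000.0 / 1.500e+08
rate = 2.83e-03 m^3/s


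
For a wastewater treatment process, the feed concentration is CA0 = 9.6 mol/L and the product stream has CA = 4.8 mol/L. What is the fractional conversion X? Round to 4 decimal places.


X = (CA0 - CA) / CA0
X = (9.6 - 4.8) / 9.6
X = 4.8 / 9.6
X = 0.5000


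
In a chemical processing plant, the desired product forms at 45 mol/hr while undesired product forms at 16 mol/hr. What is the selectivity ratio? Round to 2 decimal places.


S = desired product rate / undesired product rate
S = 45 / 16
S = 2.81


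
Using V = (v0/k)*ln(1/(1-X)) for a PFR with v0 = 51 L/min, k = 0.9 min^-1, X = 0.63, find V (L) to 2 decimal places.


V = (v0/k) * ln(1/(1-X))
V = (51/0.9) * ln(1/(1-0.63))
V = 56.666667 * ln(2.702703)
V = 56.666667 * 0.994252
V = 56.34 L


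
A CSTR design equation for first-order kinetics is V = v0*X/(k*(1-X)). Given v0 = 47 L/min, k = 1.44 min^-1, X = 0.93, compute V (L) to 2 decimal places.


V = v0 * X / (k * (1 - X))
V = 47 * 0.93 / (1.44 * (1 - 0.93))
V = 43.71 / (1.44 * 0.07)
V = 43.71 / 0.1008
V = 433.63 L


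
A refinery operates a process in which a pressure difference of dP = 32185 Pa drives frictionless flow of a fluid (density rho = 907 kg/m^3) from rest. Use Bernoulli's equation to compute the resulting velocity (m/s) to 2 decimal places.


v = sqrt(2*dP/rho)
v = sqrt(2*32185/907)
v = sqrt(70.970232)
v = 8.42 m/s


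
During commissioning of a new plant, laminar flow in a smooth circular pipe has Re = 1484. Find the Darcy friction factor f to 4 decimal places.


f = 64 / Re
f = 64 / 1484
f = 0.0431


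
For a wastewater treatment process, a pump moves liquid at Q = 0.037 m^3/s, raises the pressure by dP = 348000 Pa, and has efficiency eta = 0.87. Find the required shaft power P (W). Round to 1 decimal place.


P = Q * dP / eta
P = 0.037 * 348000 / 0.87
P = 12876.0 / 0.87
P = 14800.0 W


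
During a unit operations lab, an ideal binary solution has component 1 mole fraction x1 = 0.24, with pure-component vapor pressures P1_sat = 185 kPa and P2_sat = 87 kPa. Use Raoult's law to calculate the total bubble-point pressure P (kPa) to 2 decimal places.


P = x1*P1_sat + x2*P2_sat
x2 = 1 - x1 = 1 - 0.24 = 0.76
P = 0.24*185 + 0.76*87
P = 44.4 + 66.12
P = 110.52 kPa


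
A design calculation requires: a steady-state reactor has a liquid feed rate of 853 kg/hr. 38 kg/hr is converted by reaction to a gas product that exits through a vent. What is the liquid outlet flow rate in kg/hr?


Steady-state mass balance on the main outlet: F_out = F_in - F_removed
F_out = 853 - 38
F_out = 815 kg/hr


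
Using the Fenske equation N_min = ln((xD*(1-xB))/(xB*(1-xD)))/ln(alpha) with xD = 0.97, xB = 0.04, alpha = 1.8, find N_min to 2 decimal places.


N_min = ln((xD*(1-xB))/(xB*(1-xD))) / ln(alpha)
Numerator inside ln: 0.9312 / 0.0012 = 776.0
ln(776.0) = 6.654153
ln(alpha) = ln(1.8) = 0.587787
N_min = 6.654153 / 0.587787 = 11.32


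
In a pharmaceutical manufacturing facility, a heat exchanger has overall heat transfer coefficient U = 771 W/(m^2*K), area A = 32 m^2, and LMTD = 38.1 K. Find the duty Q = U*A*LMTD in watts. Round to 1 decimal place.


Q = U * A * LMTD
Q = 771 * 32 * 38.1
Q = 940003.2 W


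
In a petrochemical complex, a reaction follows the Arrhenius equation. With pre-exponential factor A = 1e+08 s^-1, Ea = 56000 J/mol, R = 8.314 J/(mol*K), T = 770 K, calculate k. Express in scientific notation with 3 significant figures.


k = A * exp(-Ea/(R*T))
k = 1e+08 * exp(-56000 / (8.314 * 770))
k = 1e+08 * exp(-8.747567)
k = 1.59e+04


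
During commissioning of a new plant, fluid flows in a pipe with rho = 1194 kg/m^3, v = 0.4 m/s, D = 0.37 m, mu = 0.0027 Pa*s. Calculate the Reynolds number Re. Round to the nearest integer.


Re = rho * v * D / mu
Re = 1194 * 0.4 * 0.37 / 0.0027
Re = 176.712 / 0.0027
Re = 65449


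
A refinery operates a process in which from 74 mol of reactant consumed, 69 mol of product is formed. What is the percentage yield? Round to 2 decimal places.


Yield = (moles product / moles consumed) * 100%
Yield = (69 / 74) * 100
Yield = 0.9324 * 100
Yield = 93.24%


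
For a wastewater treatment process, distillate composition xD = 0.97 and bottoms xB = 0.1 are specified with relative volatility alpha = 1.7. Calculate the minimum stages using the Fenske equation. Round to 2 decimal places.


N_min = ln((xD*(1-xB))/(xB*(1-xD))) / ln(alpha)
Numerator inside ln: 0.873 / 0.003 = 291.0
ln(291.0) = 5.673323
ln(alpha) = ln(1.7) = 0.530628
N_min = 5.673323 / 0.530628 = 10.69


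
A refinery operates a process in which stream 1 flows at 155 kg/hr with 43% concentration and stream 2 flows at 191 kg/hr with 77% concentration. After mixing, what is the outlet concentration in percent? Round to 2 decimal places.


Mass balance on solute: F1*x1 + F2*x2 = F3*x3
F3 = F1 + F2 = 155 + 191 = 346 kg/hr
x3 = (F1*x1 + F2*x2)/F3
x3 = (155*0.43 + 191*0.77) / 346
x3 = 61.77%


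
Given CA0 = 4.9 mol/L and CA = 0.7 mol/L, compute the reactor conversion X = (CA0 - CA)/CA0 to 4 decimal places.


X = (CA0 - CA) / CA0
X = (4.9 - 0.7) / 4.9
X = 4.2 / 4.9
X = 0.8571


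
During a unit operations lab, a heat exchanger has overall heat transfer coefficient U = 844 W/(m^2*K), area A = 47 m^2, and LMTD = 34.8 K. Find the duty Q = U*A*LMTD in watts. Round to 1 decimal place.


Q = U * A * LMTD
Q = 844 * 47 * 34.8
Q = 1380446.4 W


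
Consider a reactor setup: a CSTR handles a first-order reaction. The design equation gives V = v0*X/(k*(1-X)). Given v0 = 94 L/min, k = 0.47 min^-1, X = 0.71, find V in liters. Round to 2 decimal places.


V = v0 * X / (k * (1 - X))
V = 94 * 0.71 / (0.47 * (1 - 0.71))
V = 66.74 / (0.47 * 0.29)
V = 66.74 / 0.1363
V = 489.66 L


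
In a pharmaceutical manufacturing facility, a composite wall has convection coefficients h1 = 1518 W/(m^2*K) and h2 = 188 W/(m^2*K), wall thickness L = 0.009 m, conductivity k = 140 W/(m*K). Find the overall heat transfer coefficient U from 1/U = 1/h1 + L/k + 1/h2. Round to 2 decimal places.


1/U = 1/h1 + L/k + 1/h2
1/U = 1/1518 + 0.009/140 + 1/188
1/U = 0.0006587615 + 6.42857e-05 + 0.0053191489
1/U = 0.0060421961
U = 165.50 W/(m^2*K)


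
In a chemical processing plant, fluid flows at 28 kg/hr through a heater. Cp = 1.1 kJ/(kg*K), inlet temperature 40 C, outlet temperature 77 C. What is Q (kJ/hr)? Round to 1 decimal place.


Q = m_dot * Cp * (T2 - T1)
Q = 28 * 1.1 * (77 - 40)
Q = 28 * 1.1 * 37
Q = 1139.6 kJ/hr


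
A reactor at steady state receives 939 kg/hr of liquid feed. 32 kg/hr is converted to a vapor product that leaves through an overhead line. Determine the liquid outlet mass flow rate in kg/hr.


Steady-state mass balance on the main outlet: F_out = F_in - F_removed
F_out = 939 - 32
F_out = 907 kg/hr


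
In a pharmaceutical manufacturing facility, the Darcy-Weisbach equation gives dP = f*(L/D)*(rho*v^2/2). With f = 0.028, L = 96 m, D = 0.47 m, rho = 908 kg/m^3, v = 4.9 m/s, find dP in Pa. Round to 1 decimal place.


dP = f * (L/D) * (rho*v^2/2)
dP = 0.028 * (96/0.47) * (908*4.9^2/2)
L/D = 204.25531915
rho*v^2/2 = 908*24.01/2 = 10900.54
dP = 0.028 * 204.25531915 * 10900.54
dP = 62341.8 Pa


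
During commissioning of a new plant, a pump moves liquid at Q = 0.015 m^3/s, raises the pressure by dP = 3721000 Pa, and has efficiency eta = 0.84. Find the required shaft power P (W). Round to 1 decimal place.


P = Q * dP / eta
P = 0.015 * 3721000 / 0.84
P = 55815.0 / 0.84
P = 66446.4 W


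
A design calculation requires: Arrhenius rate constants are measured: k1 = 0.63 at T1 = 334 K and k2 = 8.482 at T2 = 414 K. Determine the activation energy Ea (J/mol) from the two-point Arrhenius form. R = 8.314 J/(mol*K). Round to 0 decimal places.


Ea = R * ln(k2/k1) / (1/T1 - 1/T2)
ln(k2/k1) = ln(8.482/0.63) = 2.5999817
1/T1 - 1/T2 = 1/334 - 1/414 = 0.000578553039
Ea = 8.314 * 2.5999817 / 0.000578553039
Ea = 37363 J/mol


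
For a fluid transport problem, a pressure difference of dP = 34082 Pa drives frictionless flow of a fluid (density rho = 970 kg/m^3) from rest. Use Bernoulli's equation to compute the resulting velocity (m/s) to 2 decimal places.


v = sqrt(2*dP/rho)
v = sqrt(2*34082/970)
v = sqrt(70.272165)
v = 8.38 m/s


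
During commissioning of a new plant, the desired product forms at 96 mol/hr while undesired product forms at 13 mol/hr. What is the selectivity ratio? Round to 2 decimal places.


S = desired product rate / undesired product rate
S = 96 / 13
S = 7.38


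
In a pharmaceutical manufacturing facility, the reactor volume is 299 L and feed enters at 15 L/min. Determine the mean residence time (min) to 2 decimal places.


tau = V / v0
tau = 299 / 15
tau = 19.93 min


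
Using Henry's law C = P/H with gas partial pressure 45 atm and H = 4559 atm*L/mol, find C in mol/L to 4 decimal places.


C = P / H
C = 45 / 4559
C = 0.0099 mol/L


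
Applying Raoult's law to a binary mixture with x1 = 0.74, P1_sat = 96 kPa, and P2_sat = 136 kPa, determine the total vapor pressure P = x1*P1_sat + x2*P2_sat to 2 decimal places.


P = x1*P1_sat + x2*P2_sat
x2 = 1 - x1 = 1 - 0.74 = 0.26
P = 0.74*96 + 0.26*136
P = 71.04 + 35.36
P = 106.40 kPa


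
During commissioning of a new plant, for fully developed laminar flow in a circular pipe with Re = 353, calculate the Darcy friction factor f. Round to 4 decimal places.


f = 64 / Re
f = 64 / 353
f = 0.1813


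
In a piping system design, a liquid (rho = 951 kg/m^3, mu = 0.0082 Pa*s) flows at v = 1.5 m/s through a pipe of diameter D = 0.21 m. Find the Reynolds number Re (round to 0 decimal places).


Re = rho * v * D / mu
Re = 951 * 1.5 * 0.21 / 0.0082
Re = 299.565 / 0.0082
Re = 36532


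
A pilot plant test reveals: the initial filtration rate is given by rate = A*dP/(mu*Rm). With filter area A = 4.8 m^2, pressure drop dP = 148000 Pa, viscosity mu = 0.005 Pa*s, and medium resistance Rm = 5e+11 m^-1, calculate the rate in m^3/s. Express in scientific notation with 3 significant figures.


rate = A * dP / (mu * Rm)
rate = 4.8 * 148000 / (0.005 * 5e+11)
rate = 710400.0 / 2.500e+09
rate = 2.84e-04 m^3/s


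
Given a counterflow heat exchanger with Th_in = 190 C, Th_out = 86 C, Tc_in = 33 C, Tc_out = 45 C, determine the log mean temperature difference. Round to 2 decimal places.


dT1 = Th_in - Tc_out = 190 - 45 = 145
dT2 = Th_out - Tc_in = 86 - 33 = 53
LMTD = (dT1 - dT2) / ln(dT1/dT2)
LMTD = (145 - 53) / ln(145/53)
LMTD = 91.41 K


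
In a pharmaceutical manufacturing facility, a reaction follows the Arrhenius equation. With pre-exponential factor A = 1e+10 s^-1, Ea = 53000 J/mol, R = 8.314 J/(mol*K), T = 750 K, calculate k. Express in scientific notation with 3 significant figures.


k = A * exp(-Ea/(R*T))
k = 1e+10 * exp(-53000 / (8.314 * 750))
k = 1e+10 * exp(-8.499719)
k = 2.04e+06


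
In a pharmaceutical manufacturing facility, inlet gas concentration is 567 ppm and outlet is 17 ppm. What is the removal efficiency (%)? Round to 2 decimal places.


Efficiency = (G_in - G_out) / G_in * 100%
Efficiency = (567 - 17) / 567 * 100
Efficiency = 550 / 567 * 100
Efficiency = 97.00%


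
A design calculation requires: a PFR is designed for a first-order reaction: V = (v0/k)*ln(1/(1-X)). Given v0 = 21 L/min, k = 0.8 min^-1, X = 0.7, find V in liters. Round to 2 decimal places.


V = (v0/k) * ln(1/(1-X))
V = (21/0.8) * ln(1/(1-0.7))
V = 26.25 * ln(3.333333)
V = 26.25 * 1.203973
V = 31.60 L


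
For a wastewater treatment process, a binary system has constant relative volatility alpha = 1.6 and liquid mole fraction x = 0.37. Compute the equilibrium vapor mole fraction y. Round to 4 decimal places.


y = alpha*x / (1 + (alpha-1)*x)
y = 1.6*0.37 / (1 + (1.6-1)*0.37)
y = 0.592 / (1 + 0.222)
y = 0.592 / 1.222
y = 0.4845


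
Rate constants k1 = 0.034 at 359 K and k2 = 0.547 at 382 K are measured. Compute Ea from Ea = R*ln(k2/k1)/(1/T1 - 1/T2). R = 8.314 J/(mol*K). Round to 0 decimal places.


Ea = R * ln(k2/k1) / (1/T1 - 1/T2)
ln(k2/k1) = ln(0.547/0.034) = 2.7780883
1/T1 - 1/T2 = 1/359 - 1/382 = 0.000167714273
Ea = 8.314 * 2.7780883 / 0.000167714273
Ea = 137717 J/mol


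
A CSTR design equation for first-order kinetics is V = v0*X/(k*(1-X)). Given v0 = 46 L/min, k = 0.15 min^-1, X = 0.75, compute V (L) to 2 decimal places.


V = v0 * X / (k * (1 - X))
V = 46 * 0.75 / (0.15 * (1 - 0.75))
V = 34.5 / (0.15 * 0.25)
V = 34.5 / 0.0375
V = 920.00 L


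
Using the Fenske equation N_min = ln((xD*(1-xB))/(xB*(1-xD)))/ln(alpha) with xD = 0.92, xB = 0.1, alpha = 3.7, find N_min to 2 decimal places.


N_min = ln((xD*(1-xB))/(xB*(1-xD))) / ln(alpha)
Numerator inside ln: 0.828 / 0.008 = 103.5
ln(103.5) = 4.639572
ln(alpha) = ln(3.7) = 1.308333
N_min = 4.639572 / 1.308333 = 3.55


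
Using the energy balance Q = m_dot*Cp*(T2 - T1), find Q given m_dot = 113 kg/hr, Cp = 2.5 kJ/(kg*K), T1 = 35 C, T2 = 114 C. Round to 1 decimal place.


Q = m_dot * Cp * (T2 - T1)
Q = 113 * 2.5 * (114 - 35)
Q = 113 * 2.5 * 79
Q = 22317.5 kJ/hr


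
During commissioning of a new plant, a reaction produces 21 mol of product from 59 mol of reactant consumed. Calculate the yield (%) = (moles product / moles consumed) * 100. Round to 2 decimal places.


Yield = (moles product / moles consumed) * 100%
Yield = (21 / 59) * 100
Yield = 0.3559 * 100
Yield = 35.59%


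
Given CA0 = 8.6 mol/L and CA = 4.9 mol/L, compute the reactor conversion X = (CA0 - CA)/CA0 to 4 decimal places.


X = (CA0 - CA) / CA0
X = (8.6 - 4.9) / 8.6
X = 3.7 / 8.6
X = 0.4302


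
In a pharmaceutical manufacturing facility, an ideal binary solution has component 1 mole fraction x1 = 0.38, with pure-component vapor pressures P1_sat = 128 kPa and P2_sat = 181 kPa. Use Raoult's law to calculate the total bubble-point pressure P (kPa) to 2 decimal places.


P = x1*P1_sat + x2*P2_sat
x2 = 1 - x1 = 1 - 0.38 = 0.62
P = 0.38*128 + 0.62*181
P = 48.64 + 112.22
P = 160.86 kPa


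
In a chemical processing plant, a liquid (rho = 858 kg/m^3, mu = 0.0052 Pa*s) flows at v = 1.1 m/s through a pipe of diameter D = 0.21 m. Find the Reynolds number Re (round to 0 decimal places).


Re = rho * v * D / mu
Re = 858 * 1.1 * 0.21 / 0.0052
Re = 198.198 / 0.0052
Re = 38115


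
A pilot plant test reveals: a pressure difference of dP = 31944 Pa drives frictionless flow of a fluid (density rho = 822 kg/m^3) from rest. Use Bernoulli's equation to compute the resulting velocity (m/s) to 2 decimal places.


v = sqrt(2*dP/rho)
v = sqrt(2*31944/822)
v = sqrt(77.722628)
v = 8.82 m/s


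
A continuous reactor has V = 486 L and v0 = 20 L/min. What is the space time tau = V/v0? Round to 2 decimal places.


tau = V / v0
tau = 486 / 20
tau = 24.30 min


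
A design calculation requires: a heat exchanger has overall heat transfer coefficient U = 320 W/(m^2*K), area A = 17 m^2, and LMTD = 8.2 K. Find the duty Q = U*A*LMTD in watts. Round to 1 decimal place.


Q = U * A * LMTD
Q = 320 * 17 * 8.2
Q = 44608.0 W


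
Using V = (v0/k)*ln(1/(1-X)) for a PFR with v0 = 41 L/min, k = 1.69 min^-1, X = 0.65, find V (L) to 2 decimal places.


V = (v0/k) * ln(1/(1-X))
V = (41/1.69) * ln(1/(1-0.65))
V = 24.260355 * ln(2.857143)
V = 24.260355 * 1.049822
V = 25.47 L


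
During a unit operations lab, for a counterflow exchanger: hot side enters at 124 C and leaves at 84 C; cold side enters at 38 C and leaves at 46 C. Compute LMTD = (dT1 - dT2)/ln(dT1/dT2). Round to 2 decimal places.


dT1 = Th_in - Tc_out = 124 - 46 = 78
dT2 = Th_out - Tc_in = 84 - 38 = 46
LMTD = (dT1 - dT2) / ln(dT1/dT2)
LMTD = (78 - 46) / ln(78/46)
LMTD = 60.60 K


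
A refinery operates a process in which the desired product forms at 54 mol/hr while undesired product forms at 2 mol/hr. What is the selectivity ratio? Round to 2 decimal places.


S = desired product rate / undesired product rate
S = 54 / 2
S = 27.00


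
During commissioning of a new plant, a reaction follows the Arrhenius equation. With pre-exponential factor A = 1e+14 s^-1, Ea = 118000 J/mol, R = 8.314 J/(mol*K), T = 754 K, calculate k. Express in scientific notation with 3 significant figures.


k = A * exp(-Ea/(R*T))
k = 1e+14 * exp(-118000 / (8.314 * 754))
k = 1e+14 * exp(-18.823511)
k = 6.68e+05


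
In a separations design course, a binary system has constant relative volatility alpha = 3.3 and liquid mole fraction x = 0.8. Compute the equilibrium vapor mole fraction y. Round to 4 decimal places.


y = alpha*x / (1 + (alpha-1)*x)
y = 3.3*0.8 / (1 + (3.3-1)*0.8)
y = 2.64 / (1 + 1.84)
y = 2.64 / 2.84
y = 0.9296


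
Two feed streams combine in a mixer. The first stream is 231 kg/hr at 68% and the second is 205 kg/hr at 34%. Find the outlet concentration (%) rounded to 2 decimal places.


Mass balance on solute: F1*x1 + F2*x2 = F3*x3
F3 = F1 + F2 = 231 + 205 = 436 kg/hr
x3 = (F1*x1 + F2*x2)/F3
x3 = (231*0.68 + 205*0.34) / 436
x3 = 52.01%


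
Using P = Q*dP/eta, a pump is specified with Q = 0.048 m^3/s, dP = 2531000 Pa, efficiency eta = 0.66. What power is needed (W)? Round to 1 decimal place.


P = Q * dP / eta
P = 0.048 * 2531000 / 0.66
P = 121488.0 / 0.66
P = 184072.7 W


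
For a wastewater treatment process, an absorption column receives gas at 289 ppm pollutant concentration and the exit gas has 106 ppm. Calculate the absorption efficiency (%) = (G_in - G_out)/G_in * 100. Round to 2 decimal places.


Efficiency = (G_in - G_out) / G_in * 100%
Efficiency = (289 - 106) / 289 * 100
Efficiency = 183 / 289 * 100
Efficiency = 63.32%


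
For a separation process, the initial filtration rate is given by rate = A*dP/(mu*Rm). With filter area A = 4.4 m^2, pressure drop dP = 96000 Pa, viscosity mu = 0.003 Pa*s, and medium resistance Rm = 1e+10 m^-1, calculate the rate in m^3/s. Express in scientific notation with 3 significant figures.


rate = A * dP / (mu * Rm)
rate = 4.4 * 96000 / (0.003 * 1e+10)
rate = 422400.0 / 3.000e+07
rate = 1.41e-02 m^3/s


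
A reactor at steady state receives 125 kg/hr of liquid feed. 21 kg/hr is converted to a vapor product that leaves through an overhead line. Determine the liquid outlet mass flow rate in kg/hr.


Steady-state mass balance on the main outlet: F_out = F_in - F_removed
F_out = 125 - 21
F_out = 104 kg/hr


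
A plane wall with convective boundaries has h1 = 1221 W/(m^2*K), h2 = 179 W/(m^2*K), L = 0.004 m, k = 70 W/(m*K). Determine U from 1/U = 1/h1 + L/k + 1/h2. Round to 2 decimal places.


1/U = 1/h1 + L/k + 1/h2
1/U = 1/1221 + 0.004/70 + 1/179
1/U = 0.0008190008 + 5.71429e-05 + 0.0055865922
1/U = 0.0064627359
U = 154.73 W/(m^2*K)


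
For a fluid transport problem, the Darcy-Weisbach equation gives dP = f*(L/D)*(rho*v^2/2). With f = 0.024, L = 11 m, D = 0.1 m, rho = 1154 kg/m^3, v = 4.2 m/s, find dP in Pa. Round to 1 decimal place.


dP = f * (L/D) * (rho*v^2/2)
dP = 0.024 * (11/0.1) * (1154*4.2^2/2)
L/D = 110.0
rho*v^2/2 = 1154*17.64/2 = 10178.28
dP = 0.024 * 110.0 * 10178.28
dP = 26870.7 Pa


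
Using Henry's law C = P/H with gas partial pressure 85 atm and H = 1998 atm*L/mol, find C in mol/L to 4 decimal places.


C = P / H
C = 85 / 1998
C = 0.0425 mol/L


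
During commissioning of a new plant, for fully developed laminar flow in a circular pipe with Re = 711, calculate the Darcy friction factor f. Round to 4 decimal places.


f = 64 / Re
f = 64 / 711
f = 0.0900


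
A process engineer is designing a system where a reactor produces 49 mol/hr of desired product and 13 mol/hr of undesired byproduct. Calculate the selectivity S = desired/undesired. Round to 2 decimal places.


S = desired product rate / undesired product rate
S = 49 / 13
S = 3.77


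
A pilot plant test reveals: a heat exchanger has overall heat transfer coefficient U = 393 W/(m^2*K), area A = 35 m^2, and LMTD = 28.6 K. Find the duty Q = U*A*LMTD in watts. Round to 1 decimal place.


Q = U * A * LMTD
Q = 393 * 35 * 28.6
Q = 393393.0 W


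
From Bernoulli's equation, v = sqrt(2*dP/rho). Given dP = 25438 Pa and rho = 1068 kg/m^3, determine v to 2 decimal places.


v = sqrt(2*dP/rho)
v = sqrt(2*25438/1068)
v = sqrt(47.636704)
v = 6.90 m/s


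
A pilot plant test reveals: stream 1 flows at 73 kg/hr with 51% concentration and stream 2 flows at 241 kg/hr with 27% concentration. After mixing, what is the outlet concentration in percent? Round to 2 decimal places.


Mass balance on solute: F1*x1 + F2*x2 = F3*x3
F3 = F1 + F2 = 73 + 241 = 314 kg/hr
x3 = (F1*x1 + F2*x2)/F3
x3 = (73*0.51 + 241*0.27) / 314
x3 = 32.58%


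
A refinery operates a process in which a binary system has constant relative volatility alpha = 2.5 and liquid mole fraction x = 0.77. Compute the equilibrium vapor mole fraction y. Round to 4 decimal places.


y = alpha*x / (1 + (alpha-1)*x)
y = 2.5*0.77 / (1 + (2.5-1)*0.77)
y = 1.925 / (1 + 1.155)
y = 1.925 / 2.155
y = 0.8933


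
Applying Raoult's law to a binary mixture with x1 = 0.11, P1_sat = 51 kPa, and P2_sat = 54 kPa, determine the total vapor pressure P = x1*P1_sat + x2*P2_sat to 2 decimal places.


P = x1*P1_sat + x2*P2_sat
x2 = 1 - x1 = 1 - 0.11 = 0.89
P = 0.11*51 + 0.89*54
P = 5.61 + 48.06
P = 53.67 kPa


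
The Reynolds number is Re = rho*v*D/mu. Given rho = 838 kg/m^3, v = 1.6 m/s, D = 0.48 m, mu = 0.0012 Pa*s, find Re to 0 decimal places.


Re = rho * v * D / mu
Re = 838 * 1.6 * 0.48 / 0.0012
Re = 643.584 / 0.0012
Re = 536320


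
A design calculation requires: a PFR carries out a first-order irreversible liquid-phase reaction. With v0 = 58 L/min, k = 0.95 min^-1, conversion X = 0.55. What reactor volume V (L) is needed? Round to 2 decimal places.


V = (v0/k) * ln(1/(1-X))
V = (58/0.95) * ln(1/(1-0.55))
V = 61.052632 * ln(2.222222)
V = 61.052632 * 0.798508
V = 48.75 L


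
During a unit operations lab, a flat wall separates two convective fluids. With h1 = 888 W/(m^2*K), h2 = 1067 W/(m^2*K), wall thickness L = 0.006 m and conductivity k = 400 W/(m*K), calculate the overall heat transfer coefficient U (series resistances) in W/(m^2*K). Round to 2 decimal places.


1/U = 1/h1 + L/k + 1/h2
1/U = 1/888 + 0.006/400 + 1/1067
1/U = 0.0011261261 + 1.5e-05 + 0.0009372071
1/U = 0.0020783332
U = 481.15 W/(m^2*K)


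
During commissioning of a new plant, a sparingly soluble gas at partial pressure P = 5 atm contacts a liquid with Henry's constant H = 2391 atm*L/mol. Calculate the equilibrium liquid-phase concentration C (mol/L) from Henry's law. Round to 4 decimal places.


C = P / H
C = 5 / 2391
C = 0.0021 mol/L


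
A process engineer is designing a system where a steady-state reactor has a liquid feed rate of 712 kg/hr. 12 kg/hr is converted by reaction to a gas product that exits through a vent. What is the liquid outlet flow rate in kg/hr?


Steady-state mass balance on the main outlet: F_out = F_in - F_removed
F_out = 712 - 12
F_out = 700 kg/hr


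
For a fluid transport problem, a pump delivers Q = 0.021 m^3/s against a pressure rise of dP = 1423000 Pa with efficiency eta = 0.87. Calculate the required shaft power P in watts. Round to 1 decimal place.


P = Q * dP / eta
P = 0.021 * 1423000 / 0.87
P = 29883.0 / 0.87
P = 34348.3 W


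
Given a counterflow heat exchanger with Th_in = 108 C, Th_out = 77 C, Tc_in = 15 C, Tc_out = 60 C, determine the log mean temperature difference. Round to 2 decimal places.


dT1 = Th_in - Tc_out = 108 - 60 = 48
dT2 = Th_out - Tc_in = 77 - 15 = 62
LMTD = (dT1 - dT2) / ln(dT1/dT2)
LMTD = (48 - 62) / ln(48/62)
LMTD = 54.70 K


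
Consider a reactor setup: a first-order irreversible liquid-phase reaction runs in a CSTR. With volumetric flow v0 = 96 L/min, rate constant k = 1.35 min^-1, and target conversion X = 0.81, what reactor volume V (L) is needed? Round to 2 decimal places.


V = v0 * X / (k * (1 - X))
V = 96 * 0.81 / (1.35 * (1 - 0.81))
V = 77.76 / (1.35 * 0.19)
V = 77.76 / 0.2565
V = 303.16 L


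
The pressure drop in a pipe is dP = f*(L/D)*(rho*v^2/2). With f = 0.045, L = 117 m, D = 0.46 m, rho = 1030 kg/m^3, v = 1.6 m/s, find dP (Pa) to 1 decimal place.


dP = f * (L/D) * (rho*v^2/2)
dP = 0.045 * (117/0.46) * (1030*1.6^2/2)
L/D = 254.34782609
rho*v^2/2 = 1030*2.56/2 = 1318.4
dP = 0.045 * 254.34782609 * 1318.4
dP = 15089.9 Pa


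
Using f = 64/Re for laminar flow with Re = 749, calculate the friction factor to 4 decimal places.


f = 64 / Re
f = 64 / 749
f = 0.0854


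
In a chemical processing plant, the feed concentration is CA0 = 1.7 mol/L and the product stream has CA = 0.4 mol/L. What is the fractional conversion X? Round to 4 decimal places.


X = (CA0 - CA) / CA0
X = (1.7 - 0.4) / 1.7
X = 1.3 / 1.7
X = 0.7647


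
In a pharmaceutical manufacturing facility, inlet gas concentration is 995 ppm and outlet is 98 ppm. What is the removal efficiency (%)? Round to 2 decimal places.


Efficiency = (G_in - G_out) / G_in * 100%
Efficiency = (995 - 98) / 995 * 100
Efficiency = 897 / 995 * 100
Efficiency = 90.15%


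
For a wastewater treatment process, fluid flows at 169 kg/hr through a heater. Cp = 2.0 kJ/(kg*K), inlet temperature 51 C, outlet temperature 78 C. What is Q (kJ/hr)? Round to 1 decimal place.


Q = m_dot * Cp * (T2 - T1)
Q = 169 * 2.0 * (78 - 51)
Q = 169 * 2.0 * 27
Q = 9126.0 kJ/hr


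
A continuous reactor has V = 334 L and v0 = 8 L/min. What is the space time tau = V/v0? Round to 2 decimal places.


tau = V / v0
tau = 334 / 8
tau = 41.75 min


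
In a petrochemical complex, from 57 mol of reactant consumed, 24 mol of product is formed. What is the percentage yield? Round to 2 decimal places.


Yield = (moles product / moles consumed) * 100%
Yield = (24 / 57) * 100
Yield = 0.4211 * 100
Yield = 42.11%


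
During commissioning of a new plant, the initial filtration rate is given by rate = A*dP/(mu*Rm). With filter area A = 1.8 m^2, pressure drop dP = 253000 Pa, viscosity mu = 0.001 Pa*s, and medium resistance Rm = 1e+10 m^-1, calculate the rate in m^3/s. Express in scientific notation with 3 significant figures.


rate = A * dP / (mu * Rm)
rate = 1.8 * 253000 / (0.001 * 1e+10)
rate = 455400.0 / 1.000e+07
rate = 4.55e-02 m^3/s


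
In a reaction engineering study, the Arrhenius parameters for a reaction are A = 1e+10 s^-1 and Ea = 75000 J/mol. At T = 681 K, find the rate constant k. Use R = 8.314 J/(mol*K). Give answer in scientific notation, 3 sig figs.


k = A * exp(-Ea/(R*T))
k = 1e+10 * exp(-75000 / (8.314 * 681))
k = 1e+10 * exp(-13.246591)
k = 1.77e+04


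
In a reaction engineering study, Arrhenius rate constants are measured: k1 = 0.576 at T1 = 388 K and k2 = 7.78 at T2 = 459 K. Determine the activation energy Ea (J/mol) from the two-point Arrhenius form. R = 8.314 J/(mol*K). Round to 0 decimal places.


Ea = R * ln(k2/k1) / (1/T1 - 1/T2)
ln(k2/k1) = ln(7.78/0.576) = 2.603204
1/T1 - 1/T2 = 1/388 - 1/459 = 0.00039867035
Ea = 8.314 * 2.603204 / 0.00039867035
Ea = 54288 J/mol


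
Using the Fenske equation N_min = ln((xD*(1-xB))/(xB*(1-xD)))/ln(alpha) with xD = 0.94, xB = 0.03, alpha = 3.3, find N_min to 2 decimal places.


N_min = ln((xD*(1-xB))/(xB*(1-xD))) / ln(alpha)
Numerator inside ln: 0.9118 / 0.0018 = 506.555556
ln(506.555556) = 6.227634
ln(alpha) = ln(3.3) = 1.193922
N_min = 6.227634 / 1.193922 = 5.22


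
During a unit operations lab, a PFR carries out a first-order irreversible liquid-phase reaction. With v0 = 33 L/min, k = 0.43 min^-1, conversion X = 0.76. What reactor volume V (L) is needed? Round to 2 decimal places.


V = (v0/k) * ln(1/(1-X))
V = (33/0.43) * ln(1/(1-0.76))
V = 76.744186 * ln(4.166667)
V = 76.744186 * 1.427116
V = 109.52 L


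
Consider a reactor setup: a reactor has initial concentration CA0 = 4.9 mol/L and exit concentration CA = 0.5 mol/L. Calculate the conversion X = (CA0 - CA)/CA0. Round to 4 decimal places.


X = (CA0 - CA) / CA0
X = (4.9 - 0.5) / 4.9
X = 4.4 / 4.9
X = 0.8980


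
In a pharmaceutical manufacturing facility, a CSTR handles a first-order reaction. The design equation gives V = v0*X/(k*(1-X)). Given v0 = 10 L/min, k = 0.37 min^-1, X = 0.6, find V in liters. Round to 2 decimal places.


V = v0 * X / (k * (1 - X))
V = 10 * 0.6 / (0.37 * (1 - 0.6))
V = 6.0 / (0.37 * 0.4)
V = 6.0 / 0.148
V = 40.54 L


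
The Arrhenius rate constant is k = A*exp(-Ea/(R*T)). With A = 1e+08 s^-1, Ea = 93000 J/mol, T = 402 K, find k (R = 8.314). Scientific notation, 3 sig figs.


k = A * exp(-Ea/(R*T))
k = 1e+08 * exp(-93000 / (8.314 * 402))
k = 1e+08 * exp(-27.82575)
k = 8.23e-05


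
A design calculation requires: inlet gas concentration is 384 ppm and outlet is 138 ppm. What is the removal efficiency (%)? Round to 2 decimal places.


Efficiency = (G_in - G_out) / G_in * 100%
Efficiency = (384 - 138) / 384 * 100
Efficiency = 246 / 384 * 100
Efficiency = 64.06%


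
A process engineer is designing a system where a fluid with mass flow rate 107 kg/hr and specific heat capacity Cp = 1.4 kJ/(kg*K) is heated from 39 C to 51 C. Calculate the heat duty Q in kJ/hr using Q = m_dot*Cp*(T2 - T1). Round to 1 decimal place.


Q = m_dot * Cp * (T2 - T1)
Q = 107 * 1.4 * (51 - 39)
Q = 107 * 1.4 * 12
Q = 1797.6 kJ/hr


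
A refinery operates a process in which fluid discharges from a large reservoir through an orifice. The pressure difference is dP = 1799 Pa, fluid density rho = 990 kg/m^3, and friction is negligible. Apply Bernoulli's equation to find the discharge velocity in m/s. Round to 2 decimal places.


v = sqrt(2*dP/rho)
v = sqrt(2*1799/990)
v = sqrt(3.634343)
v = 1.91 m/s


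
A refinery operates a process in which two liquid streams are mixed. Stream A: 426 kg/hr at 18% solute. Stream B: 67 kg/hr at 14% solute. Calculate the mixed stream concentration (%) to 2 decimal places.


Mass balance on solute: F1*x1 + F2*x2 = F3*x3
F3 = F1 + F2 = 426 + 67 = 493 kg/hr
x3 = (F1*x1 + F2*x2)/F3
x3 = (426*0.18 + 67*0.14) / 493
x3 = 17.46%


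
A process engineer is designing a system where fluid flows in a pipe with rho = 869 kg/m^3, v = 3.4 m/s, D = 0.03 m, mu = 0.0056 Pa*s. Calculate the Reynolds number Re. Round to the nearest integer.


Re = rho * v * D / mu
Re = 869 * 3.4 * 0.03 / 0.0056
Re = 88.638 / 0.0056
Re = 15828


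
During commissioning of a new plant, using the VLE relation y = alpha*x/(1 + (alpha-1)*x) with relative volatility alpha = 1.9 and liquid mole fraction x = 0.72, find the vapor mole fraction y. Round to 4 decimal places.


y = alpha*x / (1 + (alpha-1)*x)
y = 1.9*0.72 / (1 + (1.9-1)*0.72)
y = 1.368 / (1 + 0.648)
y = 1.368 / 1.648
y = 0.8301


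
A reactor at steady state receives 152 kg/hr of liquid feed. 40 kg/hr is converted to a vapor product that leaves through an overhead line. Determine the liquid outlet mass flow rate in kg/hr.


Steady-state mass balance on the main outlet: F_out = F_in - F_removed
F_out = 152 - 40
F_out = 112 kg/hr


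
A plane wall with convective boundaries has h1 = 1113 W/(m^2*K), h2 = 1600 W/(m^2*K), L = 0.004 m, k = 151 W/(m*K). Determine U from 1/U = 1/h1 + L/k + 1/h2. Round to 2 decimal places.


1/U = 1/h1 + L/k + 1/h2
1/U = 1/1113 + 0.004/151 + 1/1600
1/U = 0.0008984726 + 2.64901e-05 + 0.000625
1/U = 0.0015499627
U = 645.18 W/(m^2*K)


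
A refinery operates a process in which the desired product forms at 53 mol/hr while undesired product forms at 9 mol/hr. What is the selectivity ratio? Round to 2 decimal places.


S = desired product rate / undesired product rate
S = 53 / 9
S = 5.89


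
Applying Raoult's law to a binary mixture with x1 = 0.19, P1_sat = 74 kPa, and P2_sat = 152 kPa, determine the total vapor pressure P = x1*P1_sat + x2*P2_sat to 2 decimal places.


P = x1*P1_sat + x2*P2_sat
x2 = 1 - x1 = 1 - 0.19 = 0.81
P = 0.19*74 + 0.81*152
P = 14.06 + 123.12
P = 137.18 kPa


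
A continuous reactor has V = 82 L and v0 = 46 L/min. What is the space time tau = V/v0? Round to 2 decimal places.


tau = V / v0
tau = 82 / 46
tau = 1.78 min


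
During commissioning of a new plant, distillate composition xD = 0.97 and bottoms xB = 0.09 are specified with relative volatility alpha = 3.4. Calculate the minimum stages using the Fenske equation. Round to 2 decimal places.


N_min = ln((xD*(1-xB))/(xB*(1-xD))) / ln(alpha)
Numerator inside ln: 0.8827 / 0.0027 = 326.925926
ln(326.925926) = 5.789734
ln(alpha) = ln(3.4) = 1.223775
N_min = 5.789734 / 1.223775 = 4.73


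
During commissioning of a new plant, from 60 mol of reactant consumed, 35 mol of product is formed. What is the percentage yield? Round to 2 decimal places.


Yield = (moles product / moles consumed) * 100%
Yield = (35 / 60) * 100
Yield = 0.5833 * 100
Yield = 58.33%


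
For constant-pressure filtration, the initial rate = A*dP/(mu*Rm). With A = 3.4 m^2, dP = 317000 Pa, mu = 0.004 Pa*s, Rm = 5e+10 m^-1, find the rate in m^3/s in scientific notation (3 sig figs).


rate = A * dP / (mu * Rm)
rate = 3.4 * 317000 / (0.004 * 5e+10)
rate = 1077800.0 / 2.000e+08
rate = 5.39e-03 m^3/s


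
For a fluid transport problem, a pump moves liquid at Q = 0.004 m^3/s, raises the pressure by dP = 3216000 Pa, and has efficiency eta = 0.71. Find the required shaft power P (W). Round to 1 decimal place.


P = Q * dP / eta
P = 0.004 * 3216000 / 0.71
P = 12864.0 / 0.71
P = 18118.3 W


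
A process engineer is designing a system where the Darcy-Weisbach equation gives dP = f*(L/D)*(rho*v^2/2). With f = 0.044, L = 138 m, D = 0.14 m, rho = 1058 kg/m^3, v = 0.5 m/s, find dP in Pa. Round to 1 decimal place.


dP = f * (L/D) * (rho*v^2/2)
dP = 0.044 * (138/0.14) * (1058*0.5^2/2)
L/D = 985.71428571
rho*v^2/2 = 1058*0.25/2 = 132.25
dP = 0.044 * 985.71428571 * 132.25
dP = 5735.9 Pa


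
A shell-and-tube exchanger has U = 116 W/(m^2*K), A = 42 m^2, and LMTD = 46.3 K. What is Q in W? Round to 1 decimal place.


Q = U * A * LMTD
Q = 116 * 42 * 46.3
Q = 225573.6 W


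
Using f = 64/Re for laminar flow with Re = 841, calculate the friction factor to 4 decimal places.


f = 64 / Re
f = 64 / 841
f = 0.0761


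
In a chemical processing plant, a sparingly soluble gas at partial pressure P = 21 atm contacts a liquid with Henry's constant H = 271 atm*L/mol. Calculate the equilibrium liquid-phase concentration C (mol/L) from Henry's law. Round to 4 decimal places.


C = P / H
C = 21 / 271
C = 0.0775 mol/L


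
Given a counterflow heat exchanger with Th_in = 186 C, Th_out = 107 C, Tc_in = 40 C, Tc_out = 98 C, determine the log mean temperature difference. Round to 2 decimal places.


dT1 = Th_in - Tc_out = 186 - 98 = 88
dT2 = Th_out - Tc_in = 107 - 40 = 67
LMTD = (dT1 - dT2) / ln(dT1/dT2)
LMTD = (88 - 67) / ln(88/67)
LMTD = 77.02 K


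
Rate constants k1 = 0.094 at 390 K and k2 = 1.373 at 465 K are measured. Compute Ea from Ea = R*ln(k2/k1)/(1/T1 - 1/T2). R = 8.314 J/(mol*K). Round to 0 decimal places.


Ea = R * ln(k2/k1) / (1/T1 - 1/T2)
ln(k2/k1) = ln(1.373/0.094) = 2.6814586
1/T1 - 1/T2 = 1/390 - 1/465 = 0.00041356493
Ea = 8.314 * 2.6814586 / 0.00041356493
Ea = 53906 J/mol


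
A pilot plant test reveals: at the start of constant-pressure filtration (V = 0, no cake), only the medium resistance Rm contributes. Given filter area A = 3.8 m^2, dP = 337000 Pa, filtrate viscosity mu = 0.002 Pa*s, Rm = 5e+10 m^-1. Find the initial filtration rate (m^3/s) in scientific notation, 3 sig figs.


rate = A * dP / (mu * Rm)
rate = 3.8 * 337000 / (0.002 * 5e+10)
rate = 1280600.0 / 1.000e+08
rate = 1.28e-02 m^3/s


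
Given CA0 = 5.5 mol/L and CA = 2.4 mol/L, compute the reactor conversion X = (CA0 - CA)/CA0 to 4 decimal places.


X = (CA0 - CA) / CA0
X = (5.5 - 2.4) / 5.5
X = 3.1 / 5.5
X = 0.5636


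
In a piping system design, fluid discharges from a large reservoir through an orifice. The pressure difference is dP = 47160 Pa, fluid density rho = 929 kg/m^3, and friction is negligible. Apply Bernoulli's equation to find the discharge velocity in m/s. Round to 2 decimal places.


v = sqrt(2*dP/rho)
v = sqrt(2*47160/929)
v = sqrt(101.528525)
v = 10.08 m/s


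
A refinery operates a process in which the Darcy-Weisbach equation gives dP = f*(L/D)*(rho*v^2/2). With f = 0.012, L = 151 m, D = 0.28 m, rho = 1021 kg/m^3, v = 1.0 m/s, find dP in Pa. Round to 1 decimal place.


dP = f * (L/D) * (rho*v^2/2)
dP = 0.012 * (151/0.28) * (1021*1.0^2/2)
L/D = 539.28571429
rho*v^2/2 = 1021*1.0/2 = 510.5
dP = 0.012 * 539.28571429 * 510.5
dP = 3303.7 Pa


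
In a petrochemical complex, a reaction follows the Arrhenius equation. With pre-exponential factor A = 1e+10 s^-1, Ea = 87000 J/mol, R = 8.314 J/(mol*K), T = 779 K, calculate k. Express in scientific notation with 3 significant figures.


k = A * exp(-Ea/(R*T))
k = 1e+10 * exp(-87000 / (8.314 * 779))
k = 1e+10 * exp(-13.432962)
k = 1.47e+04
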